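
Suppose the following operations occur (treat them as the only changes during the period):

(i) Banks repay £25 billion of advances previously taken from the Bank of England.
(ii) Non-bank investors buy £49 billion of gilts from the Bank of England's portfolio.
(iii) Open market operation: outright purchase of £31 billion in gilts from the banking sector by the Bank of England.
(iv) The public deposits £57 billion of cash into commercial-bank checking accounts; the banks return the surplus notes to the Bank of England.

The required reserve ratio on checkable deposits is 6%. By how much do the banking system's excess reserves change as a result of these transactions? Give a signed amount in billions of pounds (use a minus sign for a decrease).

Discount-window repayment £25 billion: reserves −£25B, deposits 0.
Asset sale (to non-banks) £49 billion: reserves −£49B, deposits −£49B.
OMO purchase (from banks) £31 billion: reserves +£31B, deposits 0.
Currency deposit £57 billion: reserves +£57B, deposits +£57B.
Totals: Δreserves = +£14B, Δdeposits = +£8B.
Δrequired reserves = 6% × +£8B = +£0.48B.
Δexcess reserves = Δreserves − Δrequired = +£14B − (+£0.48B) = +£13.52 billion.

+£13.52 billion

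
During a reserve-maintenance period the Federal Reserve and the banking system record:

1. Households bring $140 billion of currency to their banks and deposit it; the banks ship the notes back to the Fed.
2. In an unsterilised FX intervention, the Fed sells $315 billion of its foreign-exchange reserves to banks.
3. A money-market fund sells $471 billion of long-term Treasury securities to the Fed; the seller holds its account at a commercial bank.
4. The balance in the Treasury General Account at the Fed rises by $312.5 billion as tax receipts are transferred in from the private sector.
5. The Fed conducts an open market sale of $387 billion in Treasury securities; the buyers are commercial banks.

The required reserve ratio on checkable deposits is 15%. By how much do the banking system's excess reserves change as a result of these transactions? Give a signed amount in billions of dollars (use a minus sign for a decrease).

Currency deposit $140 billion: reserves +$140B, deposits +$140B.
FX sale $315 billion: reserves −$315B, deposits 0.
Asset purchase (from non-banks) $471 billion: reserves +$471B, deposits +$471B.
Government account inflow $312.5 billion: reserves −$312.5B, deposits −$312.5B.
OMO sale (to banks) $387 billion: reserves −$387B, deposits 0.
Totals: Δreserves = −$403.5B, Δdeposits = +$298.5B.
Δrequired reserves = 15% × +$298.5B = +$44.775B.
Δexcess reserves = Δreserves − Δrequired = −$403.5B − (+$44.775B) = -$448.275 billion.

-$448.275 billion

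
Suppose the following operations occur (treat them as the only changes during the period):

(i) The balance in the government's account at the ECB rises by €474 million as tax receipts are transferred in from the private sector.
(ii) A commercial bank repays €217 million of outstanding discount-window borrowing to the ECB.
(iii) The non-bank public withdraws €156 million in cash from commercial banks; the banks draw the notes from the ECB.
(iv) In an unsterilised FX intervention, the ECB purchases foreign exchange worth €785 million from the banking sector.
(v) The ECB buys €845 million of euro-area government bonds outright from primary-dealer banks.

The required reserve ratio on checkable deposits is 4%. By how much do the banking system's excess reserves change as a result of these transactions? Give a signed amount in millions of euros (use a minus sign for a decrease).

+€808.2 million

Government account inflow €474 million: reserves −€474M, deposits −€474M.
Discount-window repayment €217 million: reserves −€217M, deposits 0.
Currency withdrawal €156 million: reserves −€156M, deposits −€156M.
FX purchase €785 million: reserves +€785M, deposits 0.
OMO purchase (from banks) €845 million: reserves +€845M, deposits 0.
Totals: Δreserves = +€783M, Δdeposits = −€630M.
Δrequired reserves = 4% × −€630M = −€25.2M.
Δexcess reserves = Δreserves − Δrequired = +€783M − (−€25.2M) = +€808.2 million.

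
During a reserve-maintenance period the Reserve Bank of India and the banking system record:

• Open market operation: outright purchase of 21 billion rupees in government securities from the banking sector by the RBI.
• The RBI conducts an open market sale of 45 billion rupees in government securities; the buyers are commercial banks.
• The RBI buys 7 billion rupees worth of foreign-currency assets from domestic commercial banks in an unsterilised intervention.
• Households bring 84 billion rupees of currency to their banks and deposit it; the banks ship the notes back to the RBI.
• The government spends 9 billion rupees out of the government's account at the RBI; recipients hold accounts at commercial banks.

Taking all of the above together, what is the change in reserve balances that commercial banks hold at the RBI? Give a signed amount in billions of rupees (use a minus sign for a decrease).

+76 billion

OMO purchase (from banks) 21 billion rupees: the RBI pays by crediting reserve accounts → +21B.
OMO sale (to banks) 45 billion rupees: the buying banks pay out of their reserve balances → −45B.
FX purchase 7 billion rupees: the RBI pays by crediting reserve accounts → +7B.
Currency deposit 84 billion rupees: returned notes are swapped for reserve credit → +84B.
Government spending 9 billion rupees: government payments flow into bank reserve accounts → +9B.
Net: 21 − 45 + 7 + 84 + 9 = +76 billion.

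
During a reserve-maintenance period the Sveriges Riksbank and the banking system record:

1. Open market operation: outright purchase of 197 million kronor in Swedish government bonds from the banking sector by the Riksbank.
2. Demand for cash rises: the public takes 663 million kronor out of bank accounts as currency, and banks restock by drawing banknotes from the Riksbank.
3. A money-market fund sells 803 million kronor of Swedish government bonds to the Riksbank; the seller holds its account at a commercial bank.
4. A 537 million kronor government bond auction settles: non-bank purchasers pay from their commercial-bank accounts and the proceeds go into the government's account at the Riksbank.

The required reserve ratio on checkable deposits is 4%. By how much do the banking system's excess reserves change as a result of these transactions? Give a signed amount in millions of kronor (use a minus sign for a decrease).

-184.12 million

OMO purchase (from banks) 197 million kronor: reserves +197M, deposits 0.
Currency withdrawal 663 million kronor: reserves −663M, deposits −663M.
Asset purchase (from non-banks) 803 million kronor: reserves +803M, deposits +803M.
Government account inflow 537 million kronor: reserves −537M, deposits −537M.
Totals: Δreserves = −200M, Δdeposits = −397M.
Δrequired reserves = 4% × −397M = −15.88M.
Δexcess reserves = Δreserves − Δrequired = −200M − (−15.88M) = -184.12 million.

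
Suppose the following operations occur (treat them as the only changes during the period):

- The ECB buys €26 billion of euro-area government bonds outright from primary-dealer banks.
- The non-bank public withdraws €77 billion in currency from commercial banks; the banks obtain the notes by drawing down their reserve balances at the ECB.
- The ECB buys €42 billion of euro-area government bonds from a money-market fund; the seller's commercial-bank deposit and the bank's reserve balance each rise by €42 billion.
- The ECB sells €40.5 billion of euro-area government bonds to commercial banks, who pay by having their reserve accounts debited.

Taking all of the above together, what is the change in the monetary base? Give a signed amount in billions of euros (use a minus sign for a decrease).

+€27.5 billion

ECB balance sheet:
  Assets:      Securities +€27.5B
  Liabilities: Bank reserves −€49.5B, Currency in circulation +€77B
Commercial banking system:
  Assets:      Reserves at CB −€49.5B, Securities +€14.5B
  Liabilities: Checkable deposits −€35B
Monetary base = currency + reserves: +€77B + (−€49.5B) = +€27.5 billion.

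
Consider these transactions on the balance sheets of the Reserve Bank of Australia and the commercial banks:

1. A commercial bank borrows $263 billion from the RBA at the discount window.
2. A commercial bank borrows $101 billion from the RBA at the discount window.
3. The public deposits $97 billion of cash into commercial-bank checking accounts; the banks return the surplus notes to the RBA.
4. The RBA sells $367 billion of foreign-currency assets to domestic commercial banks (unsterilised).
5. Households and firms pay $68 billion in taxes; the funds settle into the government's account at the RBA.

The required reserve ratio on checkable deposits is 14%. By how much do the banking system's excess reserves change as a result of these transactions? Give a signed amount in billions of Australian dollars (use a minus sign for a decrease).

+$21.94 billion

Discount-window loan $263 billion: reserves +$263B, deposits 0.
Discount-window loan $101 billion: reserves +$101B, deposits 0.
Currency deposit $97 billion: reserves +$97B, deposits +$97B.
FX sale $367 billion: reserves −$367B, deposits 0.
Government account inflow $68 billion: reserves −$68B, deposits −$68B.
Totals: Δreserves = +$26B, Δdeposits = +$29B.
Δrequired reserves = 14% × +$29B = +$4.06B.
Δexcess reserves = Δreserves − Δrequired = +$26B − (+$4.06B) = +$21.94 billion.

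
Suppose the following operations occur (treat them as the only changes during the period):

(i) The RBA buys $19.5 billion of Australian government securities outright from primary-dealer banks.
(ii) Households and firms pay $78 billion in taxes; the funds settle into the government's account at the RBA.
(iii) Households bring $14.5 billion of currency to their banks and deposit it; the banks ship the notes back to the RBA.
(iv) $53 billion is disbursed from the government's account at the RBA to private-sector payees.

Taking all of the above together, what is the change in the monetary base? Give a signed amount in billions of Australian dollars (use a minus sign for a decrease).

-$5.5 billion

OMO purchase (from banks) $19.5 billion: RBA balance sheet expands → +$19.5B.
Government account inflow $78 billion: reserves shift to a non-base liability → −$78B.
Currency deposit $14.5 billion: just a shift between currency and reserves — both are base money → 0.
Government spending $53 billion: a non-base liability converts back to reserves → +$53B.
Net: 19.5 − 78 + 0 + 53 = -$5.5 billion.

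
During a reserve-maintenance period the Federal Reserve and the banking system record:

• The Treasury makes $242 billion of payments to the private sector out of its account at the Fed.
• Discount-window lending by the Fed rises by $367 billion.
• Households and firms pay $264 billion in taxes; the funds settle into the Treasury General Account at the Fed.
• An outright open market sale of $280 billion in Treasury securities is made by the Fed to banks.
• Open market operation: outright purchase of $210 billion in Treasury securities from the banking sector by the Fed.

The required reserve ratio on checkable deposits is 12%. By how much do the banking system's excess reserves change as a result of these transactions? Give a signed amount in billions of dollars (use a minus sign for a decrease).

Government spending $242 billion: reserves +$242B, deposits +$242B.
Discount-window loan $367 billion: reserves +$367B, deposits 0.
Government account inflow $264 billion: reserves −$264B, deposits −$264B.
OMO sale (to banks) $280 billion: reserves −$280B, deposits 0.
OMO purchase (from banks) $210 billion: reserves +$210B, deposits 0.
Totals: Δreserves = +$275B, Δdeposits = −$22B.
Δrequired reserves = 12% × −$22B = −$2.64B.
Δexcess reserves = Δreserves − Δrequired = +$275B − (−$2.64B) = +$277.64 billion.

+$277.64 billion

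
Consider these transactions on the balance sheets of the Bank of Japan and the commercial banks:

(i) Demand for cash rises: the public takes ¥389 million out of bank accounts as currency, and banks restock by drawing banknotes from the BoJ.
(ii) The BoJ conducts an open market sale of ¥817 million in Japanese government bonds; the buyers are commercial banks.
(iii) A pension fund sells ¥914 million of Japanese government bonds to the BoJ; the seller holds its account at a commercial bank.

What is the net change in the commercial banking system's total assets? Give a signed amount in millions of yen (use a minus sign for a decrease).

BoJ balance sheet:
  Assets:      Securities +¥97M
  Liabilities: Bank reserves −¥292M, Currency in circulation +¥389M
Commercial banking system:
  Assets:      Reserves at CB −¥292M, Securities +¥817M
  Liabilities: Checkable deposits +¥525M
Change in total bank assets = +¥525 million.

+¥525 million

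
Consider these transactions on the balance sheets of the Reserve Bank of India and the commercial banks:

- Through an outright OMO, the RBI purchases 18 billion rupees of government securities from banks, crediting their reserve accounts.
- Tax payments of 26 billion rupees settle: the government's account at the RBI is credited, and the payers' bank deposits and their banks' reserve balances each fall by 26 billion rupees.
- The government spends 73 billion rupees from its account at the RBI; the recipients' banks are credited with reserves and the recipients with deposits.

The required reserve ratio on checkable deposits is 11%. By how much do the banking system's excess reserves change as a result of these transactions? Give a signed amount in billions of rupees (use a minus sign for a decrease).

+59.83 billion

OMO purchase (from banks) 18 billion rupees: reserves +18B, deposits 0.
Government account inflow 26 billion rupees: reserves −26B, deposits −26B.
Government spending 73 billion rupees: reserves +73B, deposits +73B.
Totals: Δreserves = +65B, Δdeposits = +47B.
Δrequired reserves = 11% × +47B = +5.17B.
Δexcess reserves = Δreserves − Δrequired = +65B − (+5.17B) = +59.83 billion.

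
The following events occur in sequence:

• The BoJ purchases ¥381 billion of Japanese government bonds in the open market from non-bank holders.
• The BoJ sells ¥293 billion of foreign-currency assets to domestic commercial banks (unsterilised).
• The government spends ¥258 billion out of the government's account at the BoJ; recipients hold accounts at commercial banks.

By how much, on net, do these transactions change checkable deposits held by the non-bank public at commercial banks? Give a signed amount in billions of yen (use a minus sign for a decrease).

Asset purchase (from non-banks) ¥381 billion: non-bank counterparties' bank balances rise → +¥381B.
FX sale ¥293 billion: the counterparty is a bank, so public deposits are unchanged → 0.
Government spending ¥258 billion: non-bank counterparties' bank balances rise → +¥258B.
Net: 381 + 0 + 258 = +¥639 billion.

+¥639 billion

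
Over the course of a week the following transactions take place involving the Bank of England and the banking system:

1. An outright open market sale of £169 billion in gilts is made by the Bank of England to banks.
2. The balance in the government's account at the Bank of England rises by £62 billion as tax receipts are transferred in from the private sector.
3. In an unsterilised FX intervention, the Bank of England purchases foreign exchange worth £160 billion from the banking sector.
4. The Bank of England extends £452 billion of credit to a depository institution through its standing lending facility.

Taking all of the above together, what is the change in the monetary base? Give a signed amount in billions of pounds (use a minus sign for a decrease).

OMO sale (to banks) £169 billion: Bank of England balance sheet contracts → −£169B.
Government account inflow £62 billion: reserves shift to a non-base liability → −£62B.
FX purchase £160 billion: Bank of England balance sheet expands → +£160B.
Discount-window loan £452 billion: Bank of England balance sheet expands → +£452B.
Net: −169 − 62 + 160 + 452 = +£381 billion.

+£381 billion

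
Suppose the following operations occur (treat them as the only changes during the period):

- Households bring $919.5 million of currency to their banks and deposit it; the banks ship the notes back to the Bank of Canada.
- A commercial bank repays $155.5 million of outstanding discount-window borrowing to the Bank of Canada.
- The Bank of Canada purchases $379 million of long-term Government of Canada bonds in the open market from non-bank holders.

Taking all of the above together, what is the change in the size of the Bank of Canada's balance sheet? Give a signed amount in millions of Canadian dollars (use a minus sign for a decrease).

Bank of Canada balance sheet:
  Assets:      Securities +$379M, Loans to banks −$155.5M
  Liabilities: Bank reserves +$1143M, Currency in circulation −$919.5M
Commercial banking system:
  Assets:      Reserves at CB +$1143M
  Liabilities: Checkable deposits +$1298.5M, Borrowings from CB −$155.5M
Change in total Bank of Canada assets = +$223.5 million.

+$223.5 million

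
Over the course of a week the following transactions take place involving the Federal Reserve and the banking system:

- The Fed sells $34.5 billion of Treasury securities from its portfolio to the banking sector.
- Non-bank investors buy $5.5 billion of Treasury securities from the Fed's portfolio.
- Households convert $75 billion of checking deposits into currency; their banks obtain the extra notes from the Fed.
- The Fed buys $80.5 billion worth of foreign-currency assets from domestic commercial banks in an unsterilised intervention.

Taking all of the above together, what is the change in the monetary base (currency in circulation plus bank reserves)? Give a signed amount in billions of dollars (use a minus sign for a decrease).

+$40.5 billion

OMO sale (to banks) $34.5 billion: Fed balance sheet contracts → −$34.5B.
Asset sale (to non-banks) $5.5 billion: Fed balance sheet contracts → −$5.5B.
Currency withdrawal $75 billion: just a shift between currency and reserves — both are base money → 0.
FX purchase $80.5 billion: Fed balance sheet expands → +$80.5B.
Net: −34.5 − 5.5 + 0 + 80.5 = +$40.5 billion.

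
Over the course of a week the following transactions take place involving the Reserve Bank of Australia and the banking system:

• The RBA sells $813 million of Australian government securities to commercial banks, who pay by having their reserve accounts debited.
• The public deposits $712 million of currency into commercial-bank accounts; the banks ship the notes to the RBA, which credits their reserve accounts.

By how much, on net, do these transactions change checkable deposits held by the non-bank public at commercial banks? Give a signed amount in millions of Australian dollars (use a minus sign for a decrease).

+$712 million

RBA balance sheet:
  Assets:      Securities −$813M
  Liabilities: Bank reserves −$101M, Currency in circulation −$712M
Commercial banking system:
  Assets:      Reserves at CB −$101M, Securities +$813M
  Liabilities: Checkable deposits +$712M
So the change in checkable deposits held by the non-bank public at commercial banks is +$712 million.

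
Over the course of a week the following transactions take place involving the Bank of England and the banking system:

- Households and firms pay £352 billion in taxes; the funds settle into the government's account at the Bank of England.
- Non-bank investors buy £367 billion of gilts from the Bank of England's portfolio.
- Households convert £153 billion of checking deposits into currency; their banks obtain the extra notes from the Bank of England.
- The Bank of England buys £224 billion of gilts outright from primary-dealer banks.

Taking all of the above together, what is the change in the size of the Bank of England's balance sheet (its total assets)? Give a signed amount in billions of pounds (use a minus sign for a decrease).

-£143 billion

Government account inflow £352 billion: only the composition of liabilities changes → 0.
Asset sale (to non-banks) £367 billion: a Bank of England asset is shed → −£367B.
Currency withdrawal £153 billion: only the composition of liabilities changes → 0.
OMO purchase (from banks) £224 billion: a Bank of England asset is acquired → +£224B.
Net: 0 − 367 + 0 + 224 = -£143 billion.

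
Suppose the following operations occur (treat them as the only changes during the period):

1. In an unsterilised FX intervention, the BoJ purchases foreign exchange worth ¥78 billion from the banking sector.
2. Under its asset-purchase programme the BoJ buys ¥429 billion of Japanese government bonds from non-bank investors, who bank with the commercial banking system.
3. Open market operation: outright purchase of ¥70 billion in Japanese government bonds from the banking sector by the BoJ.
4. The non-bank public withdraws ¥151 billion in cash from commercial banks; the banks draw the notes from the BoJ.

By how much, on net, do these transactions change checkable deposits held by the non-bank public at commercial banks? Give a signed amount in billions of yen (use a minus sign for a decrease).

BoJ balance sheet:
  Assets:      Securities +¥499B, Foreign assets +¥78B
  Liabilities: Bank reserves +¥426B, Currency in circulation +¥151B
Commercial banking system:
  Assets:      Reserves at CB +¥426B, Securities −¥70B, Foreign assets −¥78B
  Liabilities: Checkable deposits +¥278B
So the change in checkable deposits held by the non-bank public at commercial banks is +¥278 billion.

+¥278 billion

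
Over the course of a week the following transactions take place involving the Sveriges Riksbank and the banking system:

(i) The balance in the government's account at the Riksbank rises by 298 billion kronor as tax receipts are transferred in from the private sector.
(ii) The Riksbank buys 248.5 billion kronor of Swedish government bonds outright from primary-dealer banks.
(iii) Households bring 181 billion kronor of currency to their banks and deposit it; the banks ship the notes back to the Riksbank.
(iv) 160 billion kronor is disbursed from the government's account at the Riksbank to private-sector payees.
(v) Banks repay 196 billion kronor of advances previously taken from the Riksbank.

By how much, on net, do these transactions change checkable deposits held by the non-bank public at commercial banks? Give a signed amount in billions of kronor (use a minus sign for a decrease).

Government account inflow 298 billion kronor: non-bank counterparties' bank balances fall → −298B.
OMO purchase (from banks) 248.5 billion kronor: the counterparty is a bank, so public deposits are unchanged → 0.
Currency deposit 181 billion kronor: non-bank counterparties' bank balances rise → +181B.
Government spending 160 billion kronor: non-bank counterparties' bank balances rise → +160B.
Discount-window repayment 196 billion kronor: the counterparty is a bank, so public deposits are unchanged → 0.
Net: −298 + 0 + 181 + 160 + 0 = +43 billion.

+43 billion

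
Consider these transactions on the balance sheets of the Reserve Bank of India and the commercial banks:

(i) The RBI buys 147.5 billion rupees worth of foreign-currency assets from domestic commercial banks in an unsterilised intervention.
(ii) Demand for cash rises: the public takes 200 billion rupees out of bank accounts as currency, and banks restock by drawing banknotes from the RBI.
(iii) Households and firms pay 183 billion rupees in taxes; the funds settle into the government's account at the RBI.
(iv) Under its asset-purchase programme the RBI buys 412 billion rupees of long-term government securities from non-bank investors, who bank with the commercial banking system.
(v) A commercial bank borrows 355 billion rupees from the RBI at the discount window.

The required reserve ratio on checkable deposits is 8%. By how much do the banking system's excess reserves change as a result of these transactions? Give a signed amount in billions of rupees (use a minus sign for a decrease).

+529.18 billion

FX purchase 147.5 billion rupees: reserves +147.5B, deposits 0.
Currency withdrawal 200 billion rupees: reserves −200B, deposits −200B.
Government account inflow 183 billion rupees: reserves −183B, deposits −183B.
Asset purchase (from non-banks) 412 billion rupees: reserves +412B, deposits +412B.
Discount-window loan 355 billion rupees: reserves +355B, deposits 0.
Totals: Δreserves = +531.5B, Δdeposits = +29B.
Δrequired reserves = 8% × +29B = +2.32B.
Δexcess reserves = Δreserves − Δrequired = +531.5B − (+2.32B) = +529.18 billion.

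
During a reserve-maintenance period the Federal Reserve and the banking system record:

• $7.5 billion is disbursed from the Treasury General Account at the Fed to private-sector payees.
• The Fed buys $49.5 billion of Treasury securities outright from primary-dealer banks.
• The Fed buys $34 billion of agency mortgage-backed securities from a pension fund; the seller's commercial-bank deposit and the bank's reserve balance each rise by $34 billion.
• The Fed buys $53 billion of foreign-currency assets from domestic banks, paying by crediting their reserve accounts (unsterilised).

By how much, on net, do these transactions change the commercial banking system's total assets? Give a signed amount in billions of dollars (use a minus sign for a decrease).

+$41.5 billion

Government spending $7.5 billion: bank balance sheets expand → +$7.5B.
OMO purchase (from banks) $49.5 billion: just an asset swap on bank balance sheets → 0.
Asset purchase (from non-banks) $34 billion: bank balance sheets expand → +$34B.
FX purchase $53 billion: just an asset swap on bank balance sheets → 0.
Net: 7.5 + 0 + 34 + 0 = +$41.5 billion.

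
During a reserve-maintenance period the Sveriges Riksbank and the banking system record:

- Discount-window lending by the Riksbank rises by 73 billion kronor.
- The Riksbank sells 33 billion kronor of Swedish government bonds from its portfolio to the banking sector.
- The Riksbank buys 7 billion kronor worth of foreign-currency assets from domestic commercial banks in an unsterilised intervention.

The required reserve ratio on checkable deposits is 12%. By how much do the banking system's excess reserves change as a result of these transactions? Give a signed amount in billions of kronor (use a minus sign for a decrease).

+47 billion

Discount-window loan 73 billion kronor: reserves +73B, deposits 0.
OMO sale (to banks) 33 billion kronor: reserves −33B, deposits 0.
FX purchase 7 billion kronor: reserves +7B, deposits 0.
Totals: Δreserves = +47B, Δdeposits = 0.
Δrequired reserves = 12% × 0 = 0.
Δexcess reserves = Δreserves − Δrequired = +47B − (0) = +47 billion.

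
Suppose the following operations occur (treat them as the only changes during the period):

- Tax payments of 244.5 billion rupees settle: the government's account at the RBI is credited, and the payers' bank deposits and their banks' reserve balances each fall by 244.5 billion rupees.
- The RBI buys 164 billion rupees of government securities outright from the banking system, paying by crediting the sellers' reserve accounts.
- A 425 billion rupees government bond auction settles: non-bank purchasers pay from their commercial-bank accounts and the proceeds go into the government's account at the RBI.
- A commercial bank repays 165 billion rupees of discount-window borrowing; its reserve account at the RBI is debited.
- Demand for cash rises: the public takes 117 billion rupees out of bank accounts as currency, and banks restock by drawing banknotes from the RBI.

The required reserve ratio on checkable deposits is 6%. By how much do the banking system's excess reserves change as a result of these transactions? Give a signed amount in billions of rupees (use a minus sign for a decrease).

Government account inflow 244.5 billion rupees: reserves −244.5B, deposits −244.5B.
OMO purchase (from banks) 164 billion rupees: reserves +164B, deposits 0.
Government account inflow 425 billion rupees: reserves −425B, deposits −425B.
Discount-window repayment 165 billion rupees: reserves −165B, deposits 0.
Currency withdrawal 117 billion rupees: reserves −117B, deposits −117B.
Totals: Δreserves = −787.5B, Δdeposits = −786.5B.
Δrequired reserves = 6% × −786.5B = −47.19B.
Δexcess reserves = Δreserves − Δrequired = −787.5B − (−47.19B) = -740.31 billion.

-740.31 billion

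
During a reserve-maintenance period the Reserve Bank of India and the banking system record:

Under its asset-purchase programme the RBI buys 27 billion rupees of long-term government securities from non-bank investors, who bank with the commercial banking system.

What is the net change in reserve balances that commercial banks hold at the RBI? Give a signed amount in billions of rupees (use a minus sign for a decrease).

+27 billion

RBI balance sheet:
  Assets:      Securities +27B
  Liabilities: Bank reserves +27B
Commercial banking system:
  Assets:      Reserves at CB +27B
  Liabilities: Checkable deposits +27B
So the change in reserve balances that commercial banks hold at the RBI is +27 billion.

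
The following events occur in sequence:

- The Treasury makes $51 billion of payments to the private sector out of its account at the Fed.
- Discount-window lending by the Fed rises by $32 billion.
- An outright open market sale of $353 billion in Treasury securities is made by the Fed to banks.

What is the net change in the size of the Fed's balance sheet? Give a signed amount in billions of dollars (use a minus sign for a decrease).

Government spending $51 billion: only the composition of liabilities changes → 0.
Discount-window loan $32 billion: a Fed asset is acquired → +$32B.
OMO sale (to banks) $353 billion: a Fed asset is shed → −$353B.
Net: 0 + 32 − 353 = -$321 billion.

-$321 billion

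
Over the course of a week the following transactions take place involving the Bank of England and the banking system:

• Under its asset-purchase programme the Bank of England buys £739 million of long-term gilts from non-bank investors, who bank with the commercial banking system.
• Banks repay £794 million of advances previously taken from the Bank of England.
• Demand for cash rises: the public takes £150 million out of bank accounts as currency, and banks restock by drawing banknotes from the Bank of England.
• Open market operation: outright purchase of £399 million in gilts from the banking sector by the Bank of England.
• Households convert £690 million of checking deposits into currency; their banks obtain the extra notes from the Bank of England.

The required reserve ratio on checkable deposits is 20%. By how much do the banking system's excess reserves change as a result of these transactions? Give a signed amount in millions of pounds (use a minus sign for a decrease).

Asset purchase (from non-banks) £739 million: reserves +£739M, deposits +£739M.
Discount-window repayment £794 million: reserves −£794M, deposits 0.
Currency withdrawal £150 million: reserves −£150M, deposits −£150M.
OMO purchase (from banks) £399 million: reserves +£399M, deposits 0.
Currency withdrawal £690 million: reserves −£690M, deposits −£690M.
Totals: Δreserves = −£496M, Δdeposits = −£101M.
Δrequired reserves = 20% × −£101M = −£20.2M.
Δexcess reserves = Δreserves − Δrequired = −£496M − (−£20.2M) = -£475.8 million.

-£475.8 million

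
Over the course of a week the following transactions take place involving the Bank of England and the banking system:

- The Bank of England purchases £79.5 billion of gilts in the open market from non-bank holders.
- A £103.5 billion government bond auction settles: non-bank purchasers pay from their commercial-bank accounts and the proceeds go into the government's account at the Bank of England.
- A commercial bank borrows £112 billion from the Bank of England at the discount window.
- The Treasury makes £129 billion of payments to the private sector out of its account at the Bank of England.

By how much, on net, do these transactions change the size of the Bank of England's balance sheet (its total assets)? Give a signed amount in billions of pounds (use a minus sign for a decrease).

Asset purchase (from non-banks) £79.5 billion: a Bank of England asset is acquired → +£79.5B.
Government account inflow £103.5 billion: only the composition of liabilities changes → 0.
Discount-window loan £112 billion: a Bank of England asset is acquired → +£112B.
Government spending £129 billion: only the composition of liabilities changes → 0.
Net: 79.5 + 0 + 112 + 0 = +£191.5 billion.

+£191.5 billion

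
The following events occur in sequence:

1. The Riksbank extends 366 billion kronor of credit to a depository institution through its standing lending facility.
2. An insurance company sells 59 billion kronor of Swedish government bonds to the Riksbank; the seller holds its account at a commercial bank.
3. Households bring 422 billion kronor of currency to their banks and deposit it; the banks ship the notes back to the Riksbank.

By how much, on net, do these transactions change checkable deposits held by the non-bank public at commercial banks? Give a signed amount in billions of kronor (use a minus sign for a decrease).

+481 billion

Riksbank balance sheet:
  Assets:      Securities +59B, Loans to banks +366B
  Liabilities: Bank reserves +847B, Currency in circulation −422B
Commercial banking system:
  Assets:      Reserves at CB +847B
  Liabilities: Checkable deposits +481B, Borrowings from CB +366B
So the change in checkable deposits held by the non-bank public at commercial banks is +481 billion.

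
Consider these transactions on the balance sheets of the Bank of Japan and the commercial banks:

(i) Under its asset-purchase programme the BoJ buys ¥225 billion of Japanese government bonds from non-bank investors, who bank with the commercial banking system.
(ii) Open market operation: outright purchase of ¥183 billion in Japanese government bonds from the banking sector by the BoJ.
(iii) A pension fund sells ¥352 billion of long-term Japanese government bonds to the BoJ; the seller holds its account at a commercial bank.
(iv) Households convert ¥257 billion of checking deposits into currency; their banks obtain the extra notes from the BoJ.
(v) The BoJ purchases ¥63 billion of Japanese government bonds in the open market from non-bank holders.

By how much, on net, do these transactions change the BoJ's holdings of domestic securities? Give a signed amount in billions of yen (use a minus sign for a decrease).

BoJ balance sheet:
  Assets:      Securities +¥823B
  Liabilities: Bank reserves +¥566B, Currency in circulation +¥257B
Commercial banking system:
  Assets:      Reserves at CB +¥566B, Securities −¥183B
  Liabilities: Checkable deposits +¥383B
So the change in the BoJ's holdings of domestic securities is +¥823 billion.

+¥823 billion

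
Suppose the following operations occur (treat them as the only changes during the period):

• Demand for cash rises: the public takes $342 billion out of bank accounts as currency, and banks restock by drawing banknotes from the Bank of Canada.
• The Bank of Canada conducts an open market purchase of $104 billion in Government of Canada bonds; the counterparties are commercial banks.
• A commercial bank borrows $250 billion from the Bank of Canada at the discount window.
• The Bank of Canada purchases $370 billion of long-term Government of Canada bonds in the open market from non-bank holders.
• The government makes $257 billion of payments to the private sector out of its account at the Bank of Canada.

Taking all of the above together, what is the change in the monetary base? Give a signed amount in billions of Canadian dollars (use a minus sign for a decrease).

+$981 billion

Currency withdrawal $342 billion: just a shift between currency and reserves — both are base money → 0.
OMO purchase (from banks) $104 billion: Bank of Canada balance sheet expands → +$104B.
Discount-window loan $250 billion: Bank of Canada balance sheet expands → +$250B.
Asset purchase (from non-banks) $370 billion: Bank of Canada balance sheet expands → +$370B.
Government spending $257 billion: a non-base liability converts back to reserves → +$257B.
Net: 0 + 104 + 250 + 370 + 257 = +$981 billion.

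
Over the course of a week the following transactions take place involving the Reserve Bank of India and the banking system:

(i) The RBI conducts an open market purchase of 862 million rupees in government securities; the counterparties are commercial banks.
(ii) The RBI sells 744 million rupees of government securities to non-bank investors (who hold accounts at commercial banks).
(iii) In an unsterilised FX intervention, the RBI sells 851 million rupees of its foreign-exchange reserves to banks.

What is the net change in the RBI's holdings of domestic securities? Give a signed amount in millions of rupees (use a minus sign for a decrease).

OMO purchase (from banks) 862 million rupees: securities added to the RBI's portfolio → +862M.
Asset sale (to non-banks) 744 million rupees: securities removed from the RBI's portfolio → −744M.
FX sale 851 million rupees: the RBI's securities portfolio is untouched → 0.
Net: 862 − 744 + 0 = +118 million.

+118 million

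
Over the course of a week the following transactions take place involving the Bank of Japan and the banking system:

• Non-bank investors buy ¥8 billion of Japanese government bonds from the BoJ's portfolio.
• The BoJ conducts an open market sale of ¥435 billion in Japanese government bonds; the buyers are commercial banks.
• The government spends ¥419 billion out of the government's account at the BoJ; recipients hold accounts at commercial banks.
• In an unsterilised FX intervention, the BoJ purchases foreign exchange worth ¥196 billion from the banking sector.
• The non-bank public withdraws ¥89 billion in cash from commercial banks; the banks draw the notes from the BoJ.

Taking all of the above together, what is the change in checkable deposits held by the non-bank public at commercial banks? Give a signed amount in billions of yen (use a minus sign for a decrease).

+¥322 billion

BoJ balance sheet:
  Assets:      Securities −¥443B, Foreign assets +¥196B
  Liabilities: Bank reserves +¥83B, Currency in circulation +¥89B, Government deposits −¥419B
Commercial banking system:
  Assets:      Reserves at CB +¥83B, Securities +¥435B, Foreign assets −¥196B
  Liabilities: Checkable deposits +¥322B
So the change in checkable deposits held by the non-bank public at commercial banks is +¥322 billion.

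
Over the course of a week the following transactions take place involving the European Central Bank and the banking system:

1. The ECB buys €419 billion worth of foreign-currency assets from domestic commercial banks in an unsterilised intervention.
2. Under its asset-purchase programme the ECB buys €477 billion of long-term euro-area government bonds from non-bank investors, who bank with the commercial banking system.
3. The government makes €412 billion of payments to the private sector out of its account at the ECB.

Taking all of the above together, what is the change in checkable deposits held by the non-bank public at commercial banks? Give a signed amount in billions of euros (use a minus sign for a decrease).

+€889 billion

FX purchase €419 billion: the counterparty is a bank, so public deposits are unchanged → 0.
Asset purchase (from non-banks) €477 billion: non-bank counterparties' bank balances rise → +€477B.
Government spending €412 billion: non-bank counterparties' bank balances rise → +€412B.
Net: 0 + 477 + 412 = +€889 billion.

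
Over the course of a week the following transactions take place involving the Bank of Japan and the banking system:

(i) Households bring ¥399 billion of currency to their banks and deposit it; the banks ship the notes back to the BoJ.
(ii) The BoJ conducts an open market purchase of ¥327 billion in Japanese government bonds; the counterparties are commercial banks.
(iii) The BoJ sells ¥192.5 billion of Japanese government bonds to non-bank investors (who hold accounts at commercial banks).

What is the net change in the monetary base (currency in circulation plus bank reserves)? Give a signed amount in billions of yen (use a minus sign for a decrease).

BoJ balance sheet:
  Assets:      Securities +¥134.5B
  Liabilities: Bank reserves +¥533.5B, Currency in circulation −¥399B
Monetary base = currency + reserves: −¥399B + (+¥533.5B) = +¥134.5 billion.

+¥134.5 billion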